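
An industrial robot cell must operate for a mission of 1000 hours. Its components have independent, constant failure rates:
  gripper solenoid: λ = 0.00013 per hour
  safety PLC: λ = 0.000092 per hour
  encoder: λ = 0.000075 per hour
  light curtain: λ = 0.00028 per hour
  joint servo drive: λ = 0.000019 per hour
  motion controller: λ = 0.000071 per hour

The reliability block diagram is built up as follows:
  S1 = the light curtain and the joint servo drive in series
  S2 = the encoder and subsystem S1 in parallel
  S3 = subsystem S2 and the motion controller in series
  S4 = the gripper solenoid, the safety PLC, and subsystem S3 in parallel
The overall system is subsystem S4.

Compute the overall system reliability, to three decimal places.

0.999

R(gripper solenoid) = exp(−0.00013 × 1000) = 0.87810
R(safety PLC) = exp(−0.000092 × 1000) = 0.91211
R(encoder) = exp(−0.000075 × 1000) = 0.92774
R(light curtain) = exp(−0.00028 × 1000) = 0.75578
R(joint servo drive) = exp(−0.000019 × 1000) = 0.98118
R(motion controller) = exp(−0.000071 × 1000) = 0.93146
Series (light curtain and joint servo drive): 0.75578 × 0.98118 = 0.74156
Parallel (encoder and [0.74156]): 1 − (1 − 0.92774)(1 − 0.74156) = 0.98133
Series ([0.98133] and motion controller): 0.98133 × 0.93146 = 0.91407
Parallel (gripper solenoid, safety PLC, and [0.91407]): 1 − (1 − 0.87810)(1 − 0.91211)(1 − 0.91407) = 0.999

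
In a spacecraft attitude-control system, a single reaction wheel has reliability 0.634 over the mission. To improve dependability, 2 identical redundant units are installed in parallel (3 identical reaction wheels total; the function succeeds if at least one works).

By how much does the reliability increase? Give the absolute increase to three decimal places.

0.317

R_before = 0.634
R_after = 1 − (1 − 0.634)^3 = 0.951
ΔR = 0.951 − 0.634 = 0.317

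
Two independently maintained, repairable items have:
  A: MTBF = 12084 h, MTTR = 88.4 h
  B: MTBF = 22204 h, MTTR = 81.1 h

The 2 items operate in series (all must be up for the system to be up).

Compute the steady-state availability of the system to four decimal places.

A(A) = MTBF/(MTBF+MTTR) = 12084/(12084+88.4) = 0.992738
A(B) = MTBF/(MTBF+MTTR) = 22204/(22204+81.1) = 0.996361
Series availability: 0.992738 × 0.996361 = 0.9891

0.9891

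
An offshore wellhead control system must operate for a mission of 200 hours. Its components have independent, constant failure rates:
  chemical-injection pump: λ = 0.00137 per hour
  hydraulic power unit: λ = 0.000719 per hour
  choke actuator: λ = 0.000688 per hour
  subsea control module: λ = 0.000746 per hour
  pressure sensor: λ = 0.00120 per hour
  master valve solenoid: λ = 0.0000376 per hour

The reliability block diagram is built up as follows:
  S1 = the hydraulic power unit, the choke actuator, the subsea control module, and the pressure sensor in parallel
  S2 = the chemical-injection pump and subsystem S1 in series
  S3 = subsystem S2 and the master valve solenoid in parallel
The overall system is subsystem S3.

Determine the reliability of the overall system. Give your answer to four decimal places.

0.9982

R(chemical-injection pump) = exp(−0.00137 × 200) = 0.760332
R(hydraulic power unit) = exp(−0.000719 × 200) = 0.866061
R(choke actuator) = exp(−0.000688 × 200) = 0.871447
R(subsea control module) = exp(−0.000746 × 200) = 0.861397
R(pressure sensor) = exp(−0.00120 × 200) = 0.786628
R(master valve solenoid) = exp(−0.0000376 × 200) = 0.992508
Parallel (hydraulic power unit, choke actuator, subsea control module, and pressure sensor): 1 − (1 − 0.866061)(1 − 0.871447)(1 − 0.861397)(1 − 0.786628) = 0.999491
Series (chemical-injection pump and [0.999491]): 0.760332 × 0.999491 = 0.759945
Parallel ([0.759945] and master valve solenoid): 1 − (1 − 0.759945)(1 − 0.992508) = 0.9982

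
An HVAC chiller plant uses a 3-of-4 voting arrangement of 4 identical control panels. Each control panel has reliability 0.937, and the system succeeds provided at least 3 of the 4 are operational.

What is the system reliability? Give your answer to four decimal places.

R = Σ_{i=3}^{4} C(4,i) p^i (1−p)^{4−i} with p = 0.937
C(4,3)·0.937^3·0.063^1 = 0.207310
C(4,4)·0.937^4·0.063^0 = 0.770830
Sum = 0.9781

0.9781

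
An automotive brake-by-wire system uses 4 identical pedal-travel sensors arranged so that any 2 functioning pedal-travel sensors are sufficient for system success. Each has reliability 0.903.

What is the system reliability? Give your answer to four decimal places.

0.9966

R = Σ_{i=2}^{4} C(4,i) p^i (1−p)^{4−i} with p = 0.903
C(4,2)·0.903^2·0.097^2 = 0.046033
C(4,3)·0.903^3·0.097^1 = 0.285690
C(4,4)·0.903^4·0.097^0 = 0.664892
Sum = 0.9966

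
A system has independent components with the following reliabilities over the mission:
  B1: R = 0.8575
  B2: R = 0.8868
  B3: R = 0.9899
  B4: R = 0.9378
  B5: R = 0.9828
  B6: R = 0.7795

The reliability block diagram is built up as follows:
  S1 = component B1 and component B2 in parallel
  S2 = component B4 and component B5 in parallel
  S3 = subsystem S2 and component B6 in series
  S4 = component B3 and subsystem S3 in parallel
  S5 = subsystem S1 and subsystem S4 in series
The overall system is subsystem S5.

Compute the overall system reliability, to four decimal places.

0.9817

Parallel (B1 and B2): 1 − (1 − 0.857500)(1 − 0.886800) = 0.983869
Parallel (B4 and B5): 1 − (1 − 0.937800)(1 − 0.982800) = 0.998930
Series ([0.998930] and B6): 0.998930 × 0.779500 = 0.778666
Parallel (B3 and [0.778666]): 1 − (1 − 0.989900)(1 − 0.778666) = 0.997765
Series ([0.983869] and [0.997765]): 0.983869 × 0.997765 = 0.9817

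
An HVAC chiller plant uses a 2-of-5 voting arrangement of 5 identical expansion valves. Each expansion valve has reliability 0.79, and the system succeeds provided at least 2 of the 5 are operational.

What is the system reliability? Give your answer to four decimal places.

R = Σ_{i=2}^{5} C(5,i) p^i (1−p)^{5−i} with p = 0.79
C(5,2)·0.79^2·0.21^3 = 0.057798
C(5,3)·0.79^3·0.21^2 = 0.217430
C(5,4)·0.79^4·0.21^1 = 0.408976
C(5,5)·0.79^5·0.21^0 = 0.307706
Sum = 0.9919

0.9919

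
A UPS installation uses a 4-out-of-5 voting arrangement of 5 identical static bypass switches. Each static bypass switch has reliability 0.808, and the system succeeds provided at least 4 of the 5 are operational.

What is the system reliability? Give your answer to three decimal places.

R = Σ_{i=4}^{5} C(5,i) p^i (1−p)^{5−i} with p = 0.808
C(5,4)·0.808^4·0.192^1 = 0.40918
C(5,5)·0.808^5·0.192^0 = 0.34439
Sum = 0.754

0.754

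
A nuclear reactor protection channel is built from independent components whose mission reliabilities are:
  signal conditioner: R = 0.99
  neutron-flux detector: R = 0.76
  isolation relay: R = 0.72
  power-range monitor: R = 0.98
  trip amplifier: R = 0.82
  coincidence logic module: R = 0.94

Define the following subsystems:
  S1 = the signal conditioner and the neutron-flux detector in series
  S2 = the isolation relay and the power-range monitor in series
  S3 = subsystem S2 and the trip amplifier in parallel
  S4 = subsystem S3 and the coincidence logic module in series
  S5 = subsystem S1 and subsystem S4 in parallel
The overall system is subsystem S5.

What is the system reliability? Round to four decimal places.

0.9728

Series (signal conditioner and neutron-flux detector): 0.990000 × 0.760000 = 0.752400
Series (isolation relay and power-range monitor): 0.720000 × 0.980000 = 0.705600
Parallel ([0.705600] and trip amplifier): 1 − (1 − 0.705600)(1 − 0.820000) = 0.947008
Series ([0.947008] and coincidence logic module): 0.947008 × 0.940000 = 0.890188
Parallel ([0.752400] and [0.890188]): 1 − (1 − 0.752400)(1 − 0.890188) = 0.9728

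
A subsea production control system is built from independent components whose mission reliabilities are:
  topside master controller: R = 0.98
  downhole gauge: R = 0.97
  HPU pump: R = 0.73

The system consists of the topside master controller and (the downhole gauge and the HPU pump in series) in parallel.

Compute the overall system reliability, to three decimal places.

Series (downhole gauge and HPU pump): 0.97000 × 0.73000 = 0.70810
Parallel (topside master controller and [0.70810]): 1 − (1 − 0.98000)(1 − 0.70810) = 0.994

0.994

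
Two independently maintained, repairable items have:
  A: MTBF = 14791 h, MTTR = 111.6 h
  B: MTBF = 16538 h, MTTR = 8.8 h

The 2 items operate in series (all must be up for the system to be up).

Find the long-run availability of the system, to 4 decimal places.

A(A) = MTBF/(MTBF+MTTR) = 14791/(14791+111.6) = 0.992511
A(B) = MTBF/(MTBF+MTTR) = 16538/(16538+8.8) = 0.999468
Series availability: 0.992511 × 0.999468 = 0.9920

0.9920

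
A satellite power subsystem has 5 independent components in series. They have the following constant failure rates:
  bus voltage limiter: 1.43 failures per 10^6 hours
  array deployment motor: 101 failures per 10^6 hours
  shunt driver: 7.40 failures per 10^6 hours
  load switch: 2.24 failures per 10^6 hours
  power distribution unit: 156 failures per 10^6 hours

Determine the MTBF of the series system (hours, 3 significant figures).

Series of exponential components: λ_sys = Σ λ_i
λ_sys = 0.00000143 + 0.000101 + 0.00000740 + 0.00000224 + 0.000156 = 2.6807e-04 /h
MTBF = 1 / λ_sys = 3730 h

3730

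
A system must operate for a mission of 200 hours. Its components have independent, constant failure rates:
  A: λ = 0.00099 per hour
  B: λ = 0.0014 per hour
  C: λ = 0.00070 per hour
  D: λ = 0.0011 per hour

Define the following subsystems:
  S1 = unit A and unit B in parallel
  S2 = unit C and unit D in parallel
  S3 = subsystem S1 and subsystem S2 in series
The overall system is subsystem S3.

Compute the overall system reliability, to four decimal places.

R(A) = exp(−0.00099 × 200) = 0.820370
R(B) = exp(−0.0014 × 200) = 0.755784
R(C) = exp(−0.00070 × 200) = 0.869358
R(D) = exp(−0.0011 × 200) = 0.802519
Parallel (A and B): 1 − (1 − 0.820370)(1 − 0.755784) = 0.956131
Parallel (C and D): 1 − (1 − 0.869358)(1 − 0.802519) = 0.974201
Series ([0.956131] and [0.974201]): 0.956131 × 0.974201 = 0.9315

0.9315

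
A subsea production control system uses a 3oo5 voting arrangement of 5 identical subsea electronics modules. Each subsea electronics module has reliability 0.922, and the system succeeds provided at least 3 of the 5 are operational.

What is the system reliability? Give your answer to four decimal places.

0.9958

R = Σ_{i=3}^{5} C(5,i) p^i (1−p)^{5−i} with p = 0.922
C(5,3)·0.922^3·0.078^2 = 0.047685
C(5,4)·0.922^4·0.078^1 = 0.281831
C(5,5)·0.922^5·0.078^0 = 0.666277
Sum = 0.9958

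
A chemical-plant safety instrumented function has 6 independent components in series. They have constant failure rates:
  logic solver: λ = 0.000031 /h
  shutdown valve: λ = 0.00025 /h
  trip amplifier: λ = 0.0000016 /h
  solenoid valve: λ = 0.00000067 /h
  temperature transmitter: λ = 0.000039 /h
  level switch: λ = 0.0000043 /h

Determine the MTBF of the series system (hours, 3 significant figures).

3060

Series of exponential components: λ_sys = Σ λ_i
λ_sys = 0.000031 + 0.00025 + 0.0000016 + 0.00000067 + 0.000039 + 0.0000043 = 3.2657e-04 /h
MTBF = 1 / λ_sys = 3060 h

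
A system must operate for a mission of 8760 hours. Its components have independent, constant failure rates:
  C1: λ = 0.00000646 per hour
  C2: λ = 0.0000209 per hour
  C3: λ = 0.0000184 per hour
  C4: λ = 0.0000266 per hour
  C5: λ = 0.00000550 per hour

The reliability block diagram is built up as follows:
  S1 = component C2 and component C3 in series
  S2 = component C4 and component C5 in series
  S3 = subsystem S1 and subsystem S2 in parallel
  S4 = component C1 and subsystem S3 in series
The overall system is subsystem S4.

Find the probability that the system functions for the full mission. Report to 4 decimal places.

0.8775

R(C1) = exp(−0.00000646 × 8760) = 0.944982
R(C2) = exp(−0.0000209 × 8760) = 0.832698
R(C3) = exp(−0.0000184 × 8760) = 0.851135
R(C4) = exp(−0.0000266 × 8760) = 0.792141
R(C5) = exp(−0.00000550 × 8760) = 0.952962
Series (C2 and C3): 0.832698 × 0.851135 = 0.708738
Series (C4 and C5): 0.792141 × 0.952962 = 0.754880
Parallel ([0.708738] and [0.754880]): 1 − (1 − 0.708738)(1 − 0.754880) = 0.928606
Series (C1 and [0.928606]): 0.944982 × 0.928606 = 0.8775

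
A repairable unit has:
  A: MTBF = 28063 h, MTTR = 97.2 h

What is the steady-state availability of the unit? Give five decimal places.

A(A) = MTBF/(MTBF+MTTR) = 28063/(28063+97.2) = 0.99655

0.99655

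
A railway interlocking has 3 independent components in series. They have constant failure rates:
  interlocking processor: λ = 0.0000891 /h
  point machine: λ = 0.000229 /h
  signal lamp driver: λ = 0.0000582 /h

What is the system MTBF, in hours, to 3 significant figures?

Series of exponential components: λ_sys = Σ λ_i
λ_sys = 0.0000891 + 0.000229 + 0.0000582 = 3.7630e-04 /h
MTBF = 1 / λ_sys = 2660 h

2660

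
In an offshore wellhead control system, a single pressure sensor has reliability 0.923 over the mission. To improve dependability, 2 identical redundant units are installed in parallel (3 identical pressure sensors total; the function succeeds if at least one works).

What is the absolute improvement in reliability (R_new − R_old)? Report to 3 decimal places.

0.077

R_before = 0.923
R_after = 1 − (1 − 0.923)^3 = 1.000
ΔR = 1.000 − 0.923 = 0.077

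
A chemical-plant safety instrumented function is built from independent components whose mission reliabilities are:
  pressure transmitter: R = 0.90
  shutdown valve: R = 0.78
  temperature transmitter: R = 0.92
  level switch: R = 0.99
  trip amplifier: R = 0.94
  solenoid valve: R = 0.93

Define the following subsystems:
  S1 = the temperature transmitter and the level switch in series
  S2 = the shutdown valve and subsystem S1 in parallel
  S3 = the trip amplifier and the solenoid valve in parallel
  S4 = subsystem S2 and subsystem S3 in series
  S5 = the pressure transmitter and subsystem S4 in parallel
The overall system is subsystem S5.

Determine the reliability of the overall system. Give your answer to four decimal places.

Series (temperature transmitter and level switch): 0.920000 × 0.990000 = 0.910800
Parallel (shutdown valve and [0.910800]): 1 − (1 − 0.780000)(1 − 0.910800) = 0.980376
Parallel (trip amplifier and solenoid valve): 1 − (1 − 0.940000)(1 − 0.930000) = 0.995800
Series ([0.980376] and [0.995800]): 0.980376 × 0.995800 = 0.976258
Parallel (pressure transmitter and [0.976258]): 1 − (1 − 0.900000)(1 − 0.976258) = 0.9976

0.9976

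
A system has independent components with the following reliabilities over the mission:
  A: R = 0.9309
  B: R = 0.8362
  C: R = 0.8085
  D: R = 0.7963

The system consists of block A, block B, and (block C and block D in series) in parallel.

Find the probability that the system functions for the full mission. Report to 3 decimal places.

0.996

Series (C and D): 0.80850 × 0.79630 = 0.64381
Parallel (A, B, and [0.64381]): 1 − (1 − 0.93090)(1 − 0.83620)(1 − 0.64381) = 0.996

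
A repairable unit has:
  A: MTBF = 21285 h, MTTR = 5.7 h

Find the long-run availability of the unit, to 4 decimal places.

A(A) = MTBF/(MTBF+MTTR) = 21285/(21285+5.7) = 0.9997

0.9997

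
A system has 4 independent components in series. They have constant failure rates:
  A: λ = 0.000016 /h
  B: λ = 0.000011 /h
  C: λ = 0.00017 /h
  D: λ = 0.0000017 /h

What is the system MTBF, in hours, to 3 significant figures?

Series of exponential components: λ_sys = Σ λ_i
λ_sys = 0.000016 + 0.000011 + 0.00017 + 0.0000017 = 1.9870e-04 /h
MTBF = 1 / λ_sys = 5030 h

5030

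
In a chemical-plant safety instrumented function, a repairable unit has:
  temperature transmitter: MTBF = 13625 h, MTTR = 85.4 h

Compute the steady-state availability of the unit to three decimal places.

0.994

A(temperature transmitter) = MTBF/(MTBF+MTTR) = 13625/(13625+85.4) = 0.994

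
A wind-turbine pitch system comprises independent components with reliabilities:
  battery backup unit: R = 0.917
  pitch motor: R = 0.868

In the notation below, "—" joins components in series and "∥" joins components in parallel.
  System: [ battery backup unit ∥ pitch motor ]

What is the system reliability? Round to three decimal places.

Parallel (battery backup unit and pitch motor): 1 − (1 − 0.91700)(1 − 0.86800) = 0.989

0.989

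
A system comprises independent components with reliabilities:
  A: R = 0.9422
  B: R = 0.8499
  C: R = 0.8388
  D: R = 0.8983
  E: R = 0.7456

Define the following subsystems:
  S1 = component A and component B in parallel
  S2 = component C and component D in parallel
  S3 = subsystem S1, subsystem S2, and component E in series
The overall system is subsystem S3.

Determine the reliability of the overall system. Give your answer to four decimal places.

0.7270

Parallel (A and B): 1 − (1 − 0.942200)(1 − 0.849900) = 0.991324
Parallel (C and D): 1 − (1 − 0.838800)(1 − 0.898300) = 0.983606
Series ([0.991324], [0.983606], and E): 0.991324 × 0.983606 × 0.745600 = 0.7270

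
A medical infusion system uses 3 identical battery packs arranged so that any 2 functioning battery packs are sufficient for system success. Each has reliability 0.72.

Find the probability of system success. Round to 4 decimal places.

0.8087

R = Σ_{i=2}^{3} C(3,i) p^i (1−p)^{3−i} with p = 0.72
C(3,2)·0.72^2·0.28^1 = 0.435456
C(3,3)·0.72^3·0.28^0 = 0.373248
Sum = 0.8087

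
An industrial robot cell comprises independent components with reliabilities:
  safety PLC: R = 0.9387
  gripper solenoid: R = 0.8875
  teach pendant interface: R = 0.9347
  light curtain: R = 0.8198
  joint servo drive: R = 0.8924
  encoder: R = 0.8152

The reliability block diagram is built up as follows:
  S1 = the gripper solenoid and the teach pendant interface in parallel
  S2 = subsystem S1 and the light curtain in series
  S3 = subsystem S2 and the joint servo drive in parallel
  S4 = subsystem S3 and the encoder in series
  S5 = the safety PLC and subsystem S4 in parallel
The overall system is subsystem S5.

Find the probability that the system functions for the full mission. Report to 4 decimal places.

0.9877

Parallel (gripper solenoid and teach pendant interface): 1 − (1 − 0.887500)(1 − 0.934700) = 0.992654
Series ([0.992654] and light curtain): 0.992654 × 0.819800 = 0.813778
Parallel ([0.813778] and joint servo drive): 1 − (1 − 0.813778)(1 − 0.892400) = 0.979963
Series ([0.979963] and encoder): 0.979963 × 0.815200 = 0.798866
Parallel (safety PLC and [0.798866]): 1 − (1 − 0.938700)(1 − 0.798866) = 0.9877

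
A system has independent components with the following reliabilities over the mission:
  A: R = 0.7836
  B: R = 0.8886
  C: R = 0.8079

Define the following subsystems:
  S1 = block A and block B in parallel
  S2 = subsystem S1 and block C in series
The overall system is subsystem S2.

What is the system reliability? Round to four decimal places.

0.7884

Parallel (A and B): 1 − (1 − 0.783600)(1 − 0.888600) = 0.975893
Series ([0.975893] and C): 0.975893 × 0.807900 = 0.7884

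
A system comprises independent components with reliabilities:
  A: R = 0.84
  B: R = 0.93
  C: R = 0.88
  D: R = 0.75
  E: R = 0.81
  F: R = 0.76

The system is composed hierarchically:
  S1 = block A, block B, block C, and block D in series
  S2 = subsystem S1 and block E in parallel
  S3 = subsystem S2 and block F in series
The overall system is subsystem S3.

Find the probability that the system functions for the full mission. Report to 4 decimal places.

Series (A, B, C, and D): 0.840000 × 0.930000 × 0.880000 × 0.750000 = 0.515592
Parallel ([0.515592] and E): 1 − (1 − 0.515592)(1 − 0.810000) = 0.907962
Series ([0.907962] and F): 0.907962 × 0.760000 = 0.6901

0.6901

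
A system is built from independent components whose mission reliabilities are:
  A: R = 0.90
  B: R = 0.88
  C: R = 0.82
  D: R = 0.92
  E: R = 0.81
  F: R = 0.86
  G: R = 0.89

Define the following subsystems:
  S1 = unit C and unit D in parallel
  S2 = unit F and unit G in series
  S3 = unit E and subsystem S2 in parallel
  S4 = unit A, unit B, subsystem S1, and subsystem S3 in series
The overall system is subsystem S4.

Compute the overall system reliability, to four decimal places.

Parallel (C and D): 1 − (1 − 0.820000)(1 − 0.920000) = 0.985600
Series (F and G): 0.860000 × 0.890000 = 0.765400
Parallel (E and [0.765400]): 1 − (1 − 0.810000)(1 − 0.765400) = 0.955426
Series (A, B, [0.985600], and [0.955426]): 0.900000 × 0.880000 × 0.985600 × 0.955426 = 0.7458

0.7458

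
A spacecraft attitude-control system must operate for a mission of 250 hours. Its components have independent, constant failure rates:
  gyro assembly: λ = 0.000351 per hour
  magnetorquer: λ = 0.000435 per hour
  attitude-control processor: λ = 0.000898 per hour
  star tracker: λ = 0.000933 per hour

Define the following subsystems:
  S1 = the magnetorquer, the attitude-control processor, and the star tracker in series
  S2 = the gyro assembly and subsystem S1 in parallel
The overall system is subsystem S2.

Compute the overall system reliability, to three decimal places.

0.964

R(gyro assembly) = exp(−0.000351 × 250) = 0.91599
R(magnetorquer) = exp(−0.000435 × 250) = 0.89695
R(attitude-control processor) = exp(−0.000898 × 250) = 0.79892
R(star tracker) = exp(−0.000933 × 250) = 0.79196
Series (magnetorquer, attitude-control processor, and star tracker): 0.89695 × 0.79892 × 0.79196 = 0.56751
Parallel (gyro assembly and [0.56751]): 1 − (1 − 0.91599)(1 − 0.56751) = 0.964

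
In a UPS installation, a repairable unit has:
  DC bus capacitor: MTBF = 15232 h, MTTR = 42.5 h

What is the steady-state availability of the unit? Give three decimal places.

0.997

A(DC bus capacitor) = MTBF/(MTBF+MTTR) = 15232/(15232+42.5) = 0.997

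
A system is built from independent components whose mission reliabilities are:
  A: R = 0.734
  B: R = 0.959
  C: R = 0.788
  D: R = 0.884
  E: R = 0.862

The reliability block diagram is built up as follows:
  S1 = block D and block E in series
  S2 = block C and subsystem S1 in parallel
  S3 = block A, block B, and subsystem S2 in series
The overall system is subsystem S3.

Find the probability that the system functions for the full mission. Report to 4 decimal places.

Series (D and E): 0.884000 × 0.862000 = 0.762008
Parallel (C and [0.762008]): 1 − (1 − 0.788000)(1 − 0.762008) = 0.949546
Series (A, B, and [0.949546]): 0.734000 × 0.959000 × 0.949546 = 0.6684

0.6684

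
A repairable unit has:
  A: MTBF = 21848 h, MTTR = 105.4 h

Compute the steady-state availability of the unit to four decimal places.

0.9952

A(A) = MTBF/(MTBF+MTTR) = 21848/(21848+105.4) = 0.9952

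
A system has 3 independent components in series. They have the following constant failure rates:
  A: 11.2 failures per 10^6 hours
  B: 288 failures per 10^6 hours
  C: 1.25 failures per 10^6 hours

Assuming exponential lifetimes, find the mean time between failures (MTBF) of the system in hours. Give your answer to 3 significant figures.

3330

Series of exponential components: λ_sys = Σ λ_i
λ_sys = 0.0000112 + 0.000288 + 0.00000125 = 3.0045e-04 /h
MTBF = 1 / λ_sys = 3330 h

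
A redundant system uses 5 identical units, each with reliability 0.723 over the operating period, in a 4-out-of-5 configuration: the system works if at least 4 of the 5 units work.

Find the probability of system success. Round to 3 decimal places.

R = Σ_{i=4}^{5} C(5,i) p^i (1−p)^{5−i} with p = 0.723
C(5,4)·0.723^4·0.277^1 = 0.37845
C(5,5)·0.723^5·0.277^0 = 0.19756
Sum = 0.576

0.576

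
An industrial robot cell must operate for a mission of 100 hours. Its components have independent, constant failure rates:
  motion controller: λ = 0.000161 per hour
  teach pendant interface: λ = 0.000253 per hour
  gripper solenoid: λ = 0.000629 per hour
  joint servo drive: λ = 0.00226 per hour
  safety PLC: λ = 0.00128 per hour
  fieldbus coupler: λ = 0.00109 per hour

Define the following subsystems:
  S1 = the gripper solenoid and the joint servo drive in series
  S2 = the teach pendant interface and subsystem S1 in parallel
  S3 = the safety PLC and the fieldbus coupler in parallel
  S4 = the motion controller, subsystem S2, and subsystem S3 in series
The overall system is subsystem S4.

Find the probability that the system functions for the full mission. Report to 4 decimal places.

0.9657

R(motion controller) = exp(−0.000161 × 100) = 0.984029
R(teach pendant interface) = exp(−0.000253 × 100) = 0.975017
R(gripper solenoid) = exp(−0.000629 × 100) = 0.939037
R(joint servo drive) = exp(−0.00226 × 100) = 0.797718
R(safety PLC) = exp(−0.00128 × 100) = 0.879853
R(fieldbus coupler) = exp(−0.00109 × 100) = 0.896730
Series (gripper solenoid and joint servo drive): 0.939037 × 0.797718 = 0.749087
Parallel (teach pendant interface and [0.749087]): 1 − (1 − 0.975017)(1 − 0.749087) = 0.993731
Parallel (safety PLC and fieldbus coupler): 1 − (1 − 0.879853)(1 − 0.896730) = 0.987592
Series (motion controller, [0.993731], and [0.987592]): 0.984029 × 0.993731 × 0.987592 = 0.9657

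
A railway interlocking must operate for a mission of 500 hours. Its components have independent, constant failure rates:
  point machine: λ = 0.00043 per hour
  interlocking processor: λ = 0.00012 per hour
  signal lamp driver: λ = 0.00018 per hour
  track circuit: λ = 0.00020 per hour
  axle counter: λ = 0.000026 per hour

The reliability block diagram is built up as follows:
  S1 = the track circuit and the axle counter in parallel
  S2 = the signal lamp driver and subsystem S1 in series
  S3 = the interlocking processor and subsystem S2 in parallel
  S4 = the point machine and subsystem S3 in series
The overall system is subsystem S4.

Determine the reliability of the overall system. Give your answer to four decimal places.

0.8024

R(point machine) = exp(−0.00043 × 500) = 0.806541
R(interlocking processor) = exp(−0.00012 × 500) = 0.941765
R(signal lamp driver) = exp(−0.00018 × 500) = 0.913931
R(track circuit) = exp(−0.00020 × 500) = 0.904837
R(axle counter) = exp(−0.000026 × 500) = 0.987084
Parallel (track circuit and axle counter): 1 − (1 − 0.904837)(1 − 0.987084) = 0.998771
Series (signal lamp driver and [0.998771]): 0.913931 × 0.998771 = 0.912808
Parallel (interlocking processor and [0.912808]): 1 − (1 − 0.941765)(1 − 0.912808) = 0.994922
Series (point machine and [0.994922]): 0.806541 × 0.994922 = 0.8024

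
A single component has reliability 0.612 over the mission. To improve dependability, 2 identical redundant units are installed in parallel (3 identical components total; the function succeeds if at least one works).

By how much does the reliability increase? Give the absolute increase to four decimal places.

R_before = 0.612
R_after = 1 − (1 − 0.612)^3 = 0.9416
ΔR = 0.9416 − 0.612 = 0.3296

0.3296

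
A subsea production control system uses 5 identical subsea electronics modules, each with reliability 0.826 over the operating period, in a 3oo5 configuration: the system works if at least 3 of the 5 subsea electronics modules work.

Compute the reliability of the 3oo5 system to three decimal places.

R = Σ_{i=3}^{5} C(5,i) p^i (1−p)^{5−i} with p = 0.826
C(5,3)·0.826^3·0.174^2 = 0.17062
C(5,4)·0.826^4·0.174^1 = 0.40499
C(5,5)·0.826^5·0.174^0 = 0.38450
Sum = 0.960

0.960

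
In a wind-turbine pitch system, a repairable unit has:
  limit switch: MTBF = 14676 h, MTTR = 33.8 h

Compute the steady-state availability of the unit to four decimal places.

0.9977

A(limit switch) = MTBF/(MTBF+MTTR) = 14676/(14676+33.8) = 0.9977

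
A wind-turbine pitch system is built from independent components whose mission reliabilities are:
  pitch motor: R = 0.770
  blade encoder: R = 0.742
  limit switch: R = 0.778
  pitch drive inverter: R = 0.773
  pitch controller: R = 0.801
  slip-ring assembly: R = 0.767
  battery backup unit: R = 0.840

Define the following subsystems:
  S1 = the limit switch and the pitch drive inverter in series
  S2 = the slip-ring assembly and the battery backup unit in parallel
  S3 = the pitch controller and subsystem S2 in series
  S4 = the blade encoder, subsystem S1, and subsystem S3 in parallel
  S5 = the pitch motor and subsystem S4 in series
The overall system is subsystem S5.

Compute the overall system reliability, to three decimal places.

Series (limit switch and pitch drive inverter): 0.77800 × 0.77300 = 0.60139
Parallel (slip-ring assembly and battery backup unit): 1 − (1 − 0.76700)(1 − 0.84000) = 0.96272
Series (pitch controller and [0.96272]): 0.80100 × 0.96272 = 0.77114
Parallel (blade encoder, [0.60139], and [0.77114]): 1 − (1 − 0.74200)(1 − 0.60139)(1 − 0.77114) = 0.97646
Series (pitch motor and [0.97646]): 0.77000 × 0.97646 = 0.752

0.752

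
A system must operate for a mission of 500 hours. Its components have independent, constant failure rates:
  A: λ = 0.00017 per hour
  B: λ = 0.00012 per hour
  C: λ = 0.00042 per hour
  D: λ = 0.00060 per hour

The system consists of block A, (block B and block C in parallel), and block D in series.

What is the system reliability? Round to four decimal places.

R(A) = exp(−0.00017 × 500) = 0.918512
R(B) = exp(−0.00012 × 500) = 0.941765
R(C) = exp(−0.00042 × 500) = 0.810584
R(D) = exp(−0.00060 × 500) = 0.740818
Parallel (B and C): 1 − (1 − 0.941765)(1 − 0.810584) = 0.988969
Series (A, [0.988969], and D): 0.918512 × 0.988969 × 0.740818 = 0.6729

0.6729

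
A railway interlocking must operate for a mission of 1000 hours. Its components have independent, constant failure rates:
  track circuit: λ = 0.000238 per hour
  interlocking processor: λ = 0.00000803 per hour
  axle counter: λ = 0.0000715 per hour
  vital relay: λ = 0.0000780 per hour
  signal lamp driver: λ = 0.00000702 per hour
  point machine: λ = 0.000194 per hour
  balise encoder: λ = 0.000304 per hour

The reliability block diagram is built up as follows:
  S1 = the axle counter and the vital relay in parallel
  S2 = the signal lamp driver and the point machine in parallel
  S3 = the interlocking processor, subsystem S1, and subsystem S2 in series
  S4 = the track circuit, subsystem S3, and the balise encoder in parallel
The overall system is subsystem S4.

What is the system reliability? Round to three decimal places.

0.999

R(track circuit) = exp(−0.000238 × 1000) = 0.78820
R(interlocking processor) = exp(−0.00000803 × 1000) = 0.99200
R(axle counter) = exp(−0.0000715 × 1000) = 0.93100
R(vital relay) = exp(−0.0000780 × 1000) = 0.92496
R(signal lamp driver) = exp(−0.00000702 × 1000) = 0.99300
R(point machine) = exp(−0.000194 × 1000) = 0.82366
R(balise encoder) = exp(−0.000304 × 1000) = 0.73786
Parallel (axle counter and vital relay): 1 − (1 − 0.93100)(1 − 0.92496) = 0.99482
Parallel (signal lamp driver and point machine): 1 − (1 − 0.99300)(1 − 0.82366) = 0.99877
Series (interlocking processor, [0.99482], and [0.99877]): 0.99200 × 0.99482 × 0.99877 = 0.98565
Parallel (track circuit, [0.98565], and balise encoder): 1 − (1 − 0.78820)(1 − 0.98565)(1 − 0.73786) = 0.999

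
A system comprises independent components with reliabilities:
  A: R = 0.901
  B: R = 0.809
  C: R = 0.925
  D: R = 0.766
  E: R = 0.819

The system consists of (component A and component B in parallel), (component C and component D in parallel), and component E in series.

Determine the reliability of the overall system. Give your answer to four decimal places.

0.7894

Parallel (A and B): 1 − (1 − 0.901000)(1 − 0.809000) = 0.981091
Parallel (C and D): 1 − (1 − 0.925000)(1 − 0.766000) = 0.982450
Series ([0.981091], [0.982450], and E): 0.981091 × 0.982450 × 0.819000 = 0.7894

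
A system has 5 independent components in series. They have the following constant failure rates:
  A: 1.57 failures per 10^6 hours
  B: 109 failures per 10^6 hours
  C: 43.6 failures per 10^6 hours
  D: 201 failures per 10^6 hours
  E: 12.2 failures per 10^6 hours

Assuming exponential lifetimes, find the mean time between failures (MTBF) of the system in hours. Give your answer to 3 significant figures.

2720

Series of exponential components: λ_sys = Σ λ_i
λ_sys = 0.00000157 + 0.000109 + 0.0000436 + 0.000201 + 0.0000122 = 3.6737e-04 /h
MTBF = 1 / λ_sys = 2720 h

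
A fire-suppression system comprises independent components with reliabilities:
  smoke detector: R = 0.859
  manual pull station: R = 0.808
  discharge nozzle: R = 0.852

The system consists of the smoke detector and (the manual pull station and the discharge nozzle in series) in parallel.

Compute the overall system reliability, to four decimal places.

Series (manual pull station and discharge nozzle): 0.808000 × 0.852000 = 0.688416
Parallel (smoke detector and [0.688416]): 1 − (1 − 0.859000)(1 − 0.688416) = 0.9561

0.9561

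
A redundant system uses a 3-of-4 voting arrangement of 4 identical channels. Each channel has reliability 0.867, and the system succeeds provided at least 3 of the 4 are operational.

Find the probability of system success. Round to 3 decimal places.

R = Σ_{i=3}^{4} C(4,i) p^i (1−p)^{4−i} with p = 0.867
C(4,3)·0.867^3·0.133^1 = 0.34671
C(4,4)·0.867^4·0.133^0 = 0.56504
Sum = 0.912

0.912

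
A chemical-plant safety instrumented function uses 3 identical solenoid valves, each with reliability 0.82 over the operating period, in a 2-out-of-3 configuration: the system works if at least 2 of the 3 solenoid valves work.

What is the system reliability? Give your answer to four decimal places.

R = Σ_{i=2}^{3} C(3,i) p^i (1−p)^{3−i} with p = 0.82
C(3,2)·0.82^2·0.18^1 = 0.363096
C(3,3)·0.82^3·0.18^0 = 0.551368
Sum = 0.9145

0.9145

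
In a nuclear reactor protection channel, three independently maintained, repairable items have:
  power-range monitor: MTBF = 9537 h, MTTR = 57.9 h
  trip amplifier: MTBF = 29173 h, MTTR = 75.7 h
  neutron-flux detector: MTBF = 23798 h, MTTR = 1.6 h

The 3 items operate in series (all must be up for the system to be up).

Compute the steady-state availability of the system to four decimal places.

A(power-range monitor) = MTBF/(MTBF+MTTR) = 9537/(9537+57.9) = 0.993966
A(trip amplifier) = MTBF/(MTBF+MTTR) = 29173/(29173+75.7) = 0.997412
A(neutron-flux detector) = MTBF/(MTBF+MTTR) = 23798/(23798+1.6) = 0.999933
Series availability: 0.993966 × 0.997412 × 0.999933 = 0.9913

0.9913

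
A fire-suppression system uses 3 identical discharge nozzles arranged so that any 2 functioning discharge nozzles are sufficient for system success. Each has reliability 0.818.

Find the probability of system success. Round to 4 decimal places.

0.9127

R = Σ_{i=2}^{3} C(3,i) p^i (1−p)^{3−i} with p = 0.818
C(3,2)·0.818^2·0.182^1 = 0.365342
C(3,3)·0.818^3·0.182^0 = 0.547343
Sum = 0.9127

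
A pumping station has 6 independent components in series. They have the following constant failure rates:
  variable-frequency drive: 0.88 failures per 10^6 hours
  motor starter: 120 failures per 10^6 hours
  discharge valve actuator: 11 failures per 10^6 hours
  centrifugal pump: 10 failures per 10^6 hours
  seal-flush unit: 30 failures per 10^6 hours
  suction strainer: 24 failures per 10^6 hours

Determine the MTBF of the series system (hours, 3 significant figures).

5110

Series of exponential components: λ_sys = Σ λ_i
λ_sys = 0.00000088 + 0.00012 + 0.000011 + 0.000010 + 0.000030 + 0.000024 = 1.9588e-04 /h
MTBF = 1 / λ_sys = 5110 h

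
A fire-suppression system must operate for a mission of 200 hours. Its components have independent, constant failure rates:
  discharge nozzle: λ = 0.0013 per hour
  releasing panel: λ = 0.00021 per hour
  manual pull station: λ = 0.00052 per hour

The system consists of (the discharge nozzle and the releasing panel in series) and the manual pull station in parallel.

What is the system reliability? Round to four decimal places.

R(discharge nozzle) = exp(−0.0013 × 200) = 0.771052
R(releasing panel) = exp(−0.00021 × 200) = 0.958870
R(manual pull station) = exp(−0.00052 × 200) = 0.901225
Series (discharge nozzle and releasing panel): 0.771052 × 0.958870 = 0.739339
Parallel ([0.739339] and manual pull station): 1 − (1 − 0.739339)(1 − 0.901225) = 0.9743

0.9743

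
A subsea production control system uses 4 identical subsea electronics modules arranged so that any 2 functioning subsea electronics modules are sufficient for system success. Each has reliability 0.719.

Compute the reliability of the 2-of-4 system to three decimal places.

R = Σ_{i=2}^{4} C(4,i) p^i (1−p)^{4−i} with p = 0.719
C(4,2)·0.719^2·0.281^2 = 0.24492
C(4,3)·0.719^3·0.281^1 = 0.41779
C(4,4)·0.719^4·0.281^0 = 0.26725
Sum = 0.930

0.930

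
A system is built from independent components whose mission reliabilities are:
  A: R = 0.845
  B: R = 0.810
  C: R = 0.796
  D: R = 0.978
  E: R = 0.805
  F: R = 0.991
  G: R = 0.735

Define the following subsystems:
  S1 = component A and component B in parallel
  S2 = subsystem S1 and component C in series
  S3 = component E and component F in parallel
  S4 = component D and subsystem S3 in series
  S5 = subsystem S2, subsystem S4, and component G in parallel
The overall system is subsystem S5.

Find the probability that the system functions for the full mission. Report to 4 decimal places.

0.9986

Parallel (A and B): 1 − (1 − 0.845000)(1 − 0.810000) = 0.970550
Series ([0.970550] and C): 0.970550 × 0.796000 = 0.772558
Parallel (E and F): 1 − (1 − 0.805000)(1 − 0.991000) = 0.998245
Series (D and [0.998245]): 0.978000 × 0.998245 = 0.976284
Parallel ([0.772558], [0.976284], and G): 1 − (1 − 0.772558)(1 − 0.976284)(1 − 0.735000) = 0.9986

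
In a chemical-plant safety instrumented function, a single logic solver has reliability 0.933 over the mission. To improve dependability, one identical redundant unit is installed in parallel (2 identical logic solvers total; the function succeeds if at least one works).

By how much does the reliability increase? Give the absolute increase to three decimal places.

R_before = 0.933
R_after = 1 − (1 − 0.933)^2 = 0.996
ΔR = 0.996 − 0.933 = 0.063

0.063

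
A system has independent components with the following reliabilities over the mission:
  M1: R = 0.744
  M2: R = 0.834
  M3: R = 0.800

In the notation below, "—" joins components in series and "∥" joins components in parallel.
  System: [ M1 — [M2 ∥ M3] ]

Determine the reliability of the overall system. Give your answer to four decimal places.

Parallel (M2 and M3): 1 − (1 − 0.834000)(1 − 0.800000) = 0.966800
Series (M1 and [0.966800]): 0.744000 × 0.966800 = 0.7193

0.7193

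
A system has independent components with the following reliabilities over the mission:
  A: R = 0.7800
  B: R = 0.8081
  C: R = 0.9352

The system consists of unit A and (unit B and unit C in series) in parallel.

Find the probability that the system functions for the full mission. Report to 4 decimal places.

0.9463

Series (B and C): 0.808100 × 0.935200 = 0.755735
Parallel (A and [0.755735]): 1 − (1 − 0.780000)(1 − 0.755735) = 0.9463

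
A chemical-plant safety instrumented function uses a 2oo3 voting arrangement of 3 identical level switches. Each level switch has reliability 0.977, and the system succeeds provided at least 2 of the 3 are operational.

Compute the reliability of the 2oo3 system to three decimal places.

0.998

R = Σ_{i=2}^{3} C(3,i) p^i (1−p)^{3−i} with p = 0.977
C(3,2)·0.977^2·0.023^1 = 0.06586
C(3,3)·0.977^3·0.023^0 = 0.93257
Sum = 0.998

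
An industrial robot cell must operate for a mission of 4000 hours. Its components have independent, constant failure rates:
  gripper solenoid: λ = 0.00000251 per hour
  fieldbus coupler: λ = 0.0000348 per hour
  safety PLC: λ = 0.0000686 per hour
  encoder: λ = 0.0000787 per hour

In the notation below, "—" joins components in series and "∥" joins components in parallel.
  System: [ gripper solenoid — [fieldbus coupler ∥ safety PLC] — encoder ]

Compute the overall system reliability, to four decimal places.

0.7001

R(gripper solenoid) = exp(−0.00000251 × 4000) = 0.990010
R(fieldbus coupler) = exp(−0.0000348 × 4000) = 0.870054
R(safety PLC) = exp(−0.0000686 × 4000) = 0.760028
R(encoder) = exp(−0.0000787 × 4000) = 0.729935
Parallel (fieldbus coupler and safety PLC): 1 − (1 − 0.870054)(1 − 0.760028) = 0.968817
Series (gripper solenoid, [0.968817], and encoder): 0.990010 × 0.968817 × 0.729935 = 0.7001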